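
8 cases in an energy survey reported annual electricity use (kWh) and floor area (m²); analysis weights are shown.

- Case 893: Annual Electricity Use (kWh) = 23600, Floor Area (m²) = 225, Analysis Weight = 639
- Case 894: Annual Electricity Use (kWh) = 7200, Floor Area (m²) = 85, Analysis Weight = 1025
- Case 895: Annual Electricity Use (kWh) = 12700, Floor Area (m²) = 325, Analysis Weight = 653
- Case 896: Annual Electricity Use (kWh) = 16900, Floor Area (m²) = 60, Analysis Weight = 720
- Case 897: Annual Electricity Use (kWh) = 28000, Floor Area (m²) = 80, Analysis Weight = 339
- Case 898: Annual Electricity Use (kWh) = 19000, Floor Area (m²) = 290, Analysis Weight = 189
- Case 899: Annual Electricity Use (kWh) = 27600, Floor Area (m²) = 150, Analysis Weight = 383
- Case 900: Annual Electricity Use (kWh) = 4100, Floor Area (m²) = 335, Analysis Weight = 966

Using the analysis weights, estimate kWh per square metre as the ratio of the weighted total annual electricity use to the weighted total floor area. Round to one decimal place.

Σ wᵢ·y = 70535900
Σ wᵢ·x = 225×639 + 85×1025 + 325×653 + 60×720 + 80×339 + 290×189 + 150×383 + 335×966
  = 143775 + 87125 + 212225 + 43200 + 27120 + 54810 + 57450 + 323610 = 949315
Ratio = 70535900 / 949315 = 74.301891

74.3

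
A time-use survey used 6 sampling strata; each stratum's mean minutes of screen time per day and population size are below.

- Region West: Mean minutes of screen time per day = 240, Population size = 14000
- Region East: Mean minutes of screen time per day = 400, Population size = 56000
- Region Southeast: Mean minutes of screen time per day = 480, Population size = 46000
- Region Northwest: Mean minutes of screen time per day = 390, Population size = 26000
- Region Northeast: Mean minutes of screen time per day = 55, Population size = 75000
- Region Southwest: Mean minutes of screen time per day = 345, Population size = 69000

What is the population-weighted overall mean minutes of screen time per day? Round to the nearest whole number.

Σ Nₕ·x̄ₕ = 240×14000 + 400×56000 + 480×46000 + 390×26000 + 55×75000 + 345×69000
  = 3360000 + 22400000 + 22080000 + 10140000 + 4125000 + 23805000 = 85910000
Σ Nₕ = 14000 + 56000 + 46000 + 26000 + 75000 + 69000 = 286000
Overall mean = 85910000 / 286000 = 300.38462

300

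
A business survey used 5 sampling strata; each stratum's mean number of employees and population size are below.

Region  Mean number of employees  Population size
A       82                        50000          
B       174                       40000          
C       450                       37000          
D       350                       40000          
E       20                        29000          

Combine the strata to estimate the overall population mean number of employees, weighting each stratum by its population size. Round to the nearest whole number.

Σ Nₕ·x̄ₕ = 82×50000 + 174×40000 + 450×37000 + 350×40000 + 20×29000
  = 42290000
Σ Nₕ = 50000 + 40000 + 37000 + 40000 + 29000 = 196000
Overall mean = 42290000 / 196000 = 215.76531

216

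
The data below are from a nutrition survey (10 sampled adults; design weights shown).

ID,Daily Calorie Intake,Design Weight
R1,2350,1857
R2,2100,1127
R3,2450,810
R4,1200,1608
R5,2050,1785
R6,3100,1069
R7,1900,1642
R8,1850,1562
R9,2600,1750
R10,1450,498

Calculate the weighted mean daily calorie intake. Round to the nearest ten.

2110

Weighted sum = 2350×1857 + 2100×1127 + 2450×810 + 1200×1608 + 2050×1785 + 3100×1069 + 1900×1642 + 1850×1562 + 2600×1750 + 1450×498
  = 28899500
Sum of weights = 1857 + 1127 + 810 + 1608 + 1785 + 1069 + 1642 + 1562 + 1750 + 498 = 13708
Weighted mean = 28899500 / 13708 = 2108.2215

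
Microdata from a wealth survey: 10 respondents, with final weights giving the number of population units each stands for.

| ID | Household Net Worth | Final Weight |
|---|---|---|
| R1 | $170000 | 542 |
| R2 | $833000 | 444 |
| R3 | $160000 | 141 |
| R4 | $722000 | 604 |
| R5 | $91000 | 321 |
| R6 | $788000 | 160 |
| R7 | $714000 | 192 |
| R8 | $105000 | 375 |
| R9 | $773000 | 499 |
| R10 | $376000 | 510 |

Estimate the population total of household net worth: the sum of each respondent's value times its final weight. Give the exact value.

Weighted total = 170000×542 + 833000×444 + 160000×141 + 722000×604 + 91000×321 + 788000×160 + 714000×192 + 105000×375 + 773000×499 + 376000×510
  = 92140000 + 369852000 + 22560000 + 436088000 + 29211000 + 126080000 + 137088000 + 39375000 + 385727000 + 191760000 = 1829881000

1829881000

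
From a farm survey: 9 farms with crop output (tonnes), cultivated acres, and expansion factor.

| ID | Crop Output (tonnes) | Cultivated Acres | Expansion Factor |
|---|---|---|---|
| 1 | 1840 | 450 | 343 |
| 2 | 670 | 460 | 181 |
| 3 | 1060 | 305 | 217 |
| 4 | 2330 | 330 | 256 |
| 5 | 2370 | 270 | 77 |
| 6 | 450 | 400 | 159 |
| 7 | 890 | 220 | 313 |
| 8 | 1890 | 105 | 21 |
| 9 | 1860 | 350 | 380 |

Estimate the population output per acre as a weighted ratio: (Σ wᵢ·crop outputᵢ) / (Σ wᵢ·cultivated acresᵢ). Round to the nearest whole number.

Σ wᵢ·y = 1840×343 + 670×181 + 1060×217 + 2330×256 + 2370×77 + 450×159 + 890×313 + 1890×21 + 1860×380
  = 631120 + 121270 + 230020 + 596480 + 182490 + 71550 + 278570 + 39690 + 706800 = 2857990
Σ wᵢ·x = 450×343 + 460×181 + 305×217 + 330×256 + 270×77 + 400×159 + 220×313 + 105×21 + 350×380
  = 154350 + 83260 + 66185 + 84480 + 20790 + 63600 + 68860 + 2205 + 133000 = 676730
Ratio = 2857990 / 676730 = 4.2232353

4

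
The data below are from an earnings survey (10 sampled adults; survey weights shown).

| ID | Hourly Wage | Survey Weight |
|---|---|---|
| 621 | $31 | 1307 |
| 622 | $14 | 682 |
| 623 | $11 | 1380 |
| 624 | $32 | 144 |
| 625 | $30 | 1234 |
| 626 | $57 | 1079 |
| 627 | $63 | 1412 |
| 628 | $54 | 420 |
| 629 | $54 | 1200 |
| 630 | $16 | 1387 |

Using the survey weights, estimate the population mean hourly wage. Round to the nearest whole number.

36

Weighted sum = 31×1307 + 14×682 + 11×1380 + 32×144 + 30×1234 + 57×1079 + 63×1412 + 54×420 + 54×1200 + 16×1387
  = 40517 + 9548 + 15180 + 4608 + 37020 + 61503 + 88956 + 22680 + 64800 + 22192 = 367004
Sum of weights = 1307 + 682 + 1380 + 144 + 1234 + 1079 + 1412 + 420 + 1200 + 1387 = 10245
Weighted mean = 367004 / 10245 = 35.822743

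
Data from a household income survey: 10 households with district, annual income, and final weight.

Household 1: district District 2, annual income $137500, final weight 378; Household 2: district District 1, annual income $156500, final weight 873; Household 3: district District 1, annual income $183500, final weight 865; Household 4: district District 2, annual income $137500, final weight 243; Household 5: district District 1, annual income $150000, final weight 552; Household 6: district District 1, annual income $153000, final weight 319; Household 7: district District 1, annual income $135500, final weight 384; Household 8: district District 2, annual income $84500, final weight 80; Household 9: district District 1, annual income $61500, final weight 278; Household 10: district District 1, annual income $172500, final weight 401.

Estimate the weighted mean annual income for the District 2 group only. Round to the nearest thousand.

131000

District 2 rows: 1, 4, 8
Weighted sum = 137500×378 + 137500×243 + 84500×80
  = 92147500
Sum of weights = 378 + 243 + 80 = 701
Weighted mean = 92147500 / 701 = 131451.5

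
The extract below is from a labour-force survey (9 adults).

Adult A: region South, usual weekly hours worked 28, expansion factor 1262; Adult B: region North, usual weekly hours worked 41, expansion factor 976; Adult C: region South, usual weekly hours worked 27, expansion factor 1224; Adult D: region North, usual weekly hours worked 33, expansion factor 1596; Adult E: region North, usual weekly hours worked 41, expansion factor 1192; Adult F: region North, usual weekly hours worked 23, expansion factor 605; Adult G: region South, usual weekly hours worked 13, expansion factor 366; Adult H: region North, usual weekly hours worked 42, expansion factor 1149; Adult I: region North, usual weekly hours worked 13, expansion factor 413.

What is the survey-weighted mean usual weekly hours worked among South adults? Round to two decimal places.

South rows: A, C, G
Weighted sum = 28×1262 + 27×1224 + 13×366
  = 35336 + 33048 + 4758 = 73142
Sum of weights = 1262 + 1224 + 366 = 2852
Weighted mean = 73142 / 2852 = 25.645863

25.65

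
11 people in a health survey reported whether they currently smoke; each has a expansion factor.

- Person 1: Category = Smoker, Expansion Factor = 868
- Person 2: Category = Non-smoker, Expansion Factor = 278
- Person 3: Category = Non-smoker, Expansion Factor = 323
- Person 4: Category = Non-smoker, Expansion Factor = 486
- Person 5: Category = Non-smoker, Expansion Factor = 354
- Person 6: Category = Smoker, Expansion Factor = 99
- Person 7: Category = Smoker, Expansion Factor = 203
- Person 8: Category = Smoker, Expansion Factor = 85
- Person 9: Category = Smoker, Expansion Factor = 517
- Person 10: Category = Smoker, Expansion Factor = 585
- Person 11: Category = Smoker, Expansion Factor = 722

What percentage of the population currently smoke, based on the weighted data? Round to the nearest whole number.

68

Sum of weights for 'Smoker' = 868 + 99 + 203 + 85 + 517 + 585 + 722 = 3079
Total weight = 868 + 278 + 323 + 486 + 354 + 99 + 203 + 85 + 517 + 585 + 722 = 4520
Weighted proportion = 3079 / 4520 = 0.68119469 → 68.119469%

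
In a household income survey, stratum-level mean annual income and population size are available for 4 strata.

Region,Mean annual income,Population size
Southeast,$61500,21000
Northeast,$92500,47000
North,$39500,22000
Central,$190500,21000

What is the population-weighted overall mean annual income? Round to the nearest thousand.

95000

Σ Nₕ·x̄ₕ = 61500×21000 + 92500×47000 + 39500×22000 + 190500×21000
  = 10508500000
Σ Nₕ = 21000 + 47000 + 22000 + 21000 = 111000
Overall mean = 10508500000 / 111000 = 94671.171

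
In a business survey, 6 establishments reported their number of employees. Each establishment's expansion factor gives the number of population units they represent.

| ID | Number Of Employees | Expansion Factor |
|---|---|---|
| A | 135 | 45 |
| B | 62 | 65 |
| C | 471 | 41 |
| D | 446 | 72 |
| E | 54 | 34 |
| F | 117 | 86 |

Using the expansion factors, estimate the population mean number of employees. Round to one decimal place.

Weighted sum = 73426
Sum of weights = 45 + 65 + 41 + 72 + 34 + 86 = 343
Weighted mean = 73426 / 343 = 214.06997

214.1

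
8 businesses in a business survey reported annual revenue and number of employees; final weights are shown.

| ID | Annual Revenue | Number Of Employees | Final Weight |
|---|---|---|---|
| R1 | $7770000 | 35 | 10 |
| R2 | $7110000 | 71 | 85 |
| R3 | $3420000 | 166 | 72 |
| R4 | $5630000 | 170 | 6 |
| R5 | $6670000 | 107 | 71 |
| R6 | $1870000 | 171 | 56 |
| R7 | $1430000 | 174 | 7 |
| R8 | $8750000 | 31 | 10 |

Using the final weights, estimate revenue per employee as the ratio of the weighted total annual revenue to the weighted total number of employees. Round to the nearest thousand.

Σ wᵢ·y = 7770000×10 + 7110000×85 + 3420000×72 + 5630000×6 + 6670000×71 + 1870000×56 + 1430000×7 + 8750000×10
  = 77700000 + 604350000 + 246240000 + 33780000 + 473570000 + 104720000 + 10010000 + 87500000 = 1637870000
Σ wᵢ·x = 35×10 + 71×85 + 166×72 + 170×6 + 107×71 + 171×56 + 174×7 + 31×10
  = 350 + 6035 + 11952 + 1020 + 7597 + 9576 + 1218 + 310 = 38058
Ratio = 1637870000 / 38058 = 43036.155

43000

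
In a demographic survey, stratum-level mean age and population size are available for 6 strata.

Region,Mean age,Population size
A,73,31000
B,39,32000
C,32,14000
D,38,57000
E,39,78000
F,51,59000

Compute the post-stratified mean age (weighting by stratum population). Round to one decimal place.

Σ Nₕ·x̄ₕ = 73×31000 + 39×32000 + 32×14000 + 38×57000 + 39×78000 + 51×59000
  = 2263000 + 1248000 + 448000 + 2166000 + 3042000 + 3009000 = 12176000
Σ Nₕ = 31000 + 32000 + 14000 + 57000 + 78000 + 59000 = 271000
Overall mean = 12176000 / 271000 = 44.929889

44.9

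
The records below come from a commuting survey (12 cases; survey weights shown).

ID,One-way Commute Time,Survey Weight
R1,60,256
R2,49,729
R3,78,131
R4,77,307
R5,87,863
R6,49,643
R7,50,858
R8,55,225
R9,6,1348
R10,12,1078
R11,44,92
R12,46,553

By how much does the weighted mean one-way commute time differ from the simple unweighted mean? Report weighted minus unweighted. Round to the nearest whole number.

Unweighted sum = 60 + 49 + 78 + 77 + 87 + 49 + 50 + 55 + 6 + 12 + 44 + 46 = 613
Unweighted mean = 613 / 12 = 51.083333
Weighted sum = 60×256 + 49×729 + 78×131 + 77×307 + 87×863 + 49×643 + 50×858 + 55×225 + 6×1348 + 12×1078 + 44×92 + 46×553
  = 15360 + 35721 + 10218 + 23639 + 75081 + 31507 + 42900 + 12375 + 8088 + 12936 + 4048 + 25438 = 297311
Sum of weights = 256 + 729 + 131 + 307 + 863 + 643 + 858 + 225 + 1348 + 1078 + 92 + 553 = 7083
Weighted mean = 297311 / 7083 = 41.975293
Difference (weighted minus unweighted) = -9.1080404

-9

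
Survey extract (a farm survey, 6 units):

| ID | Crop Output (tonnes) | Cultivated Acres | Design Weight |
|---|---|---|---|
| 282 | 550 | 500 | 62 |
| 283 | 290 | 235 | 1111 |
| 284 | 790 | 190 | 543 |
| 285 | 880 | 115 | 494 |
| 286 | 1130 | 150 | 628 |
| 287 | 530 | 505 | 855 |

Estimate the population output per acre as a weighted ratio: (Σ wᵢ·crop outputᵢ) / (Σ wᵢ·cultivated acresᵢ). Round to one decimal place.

Σ wᵢ·y = 550×62 + 290×1111 + 790×543 + 880×494 + 1130×628 + 530×855
  = 34100 + 322190 + 428970 + 434720 + 709640 + 453150 = 2382770
Σ wᵢ·x = 500×62 + 235×1111 + 190×543 + 115×494 + 150×628 + 505×855
  = 978040
Ratio = 2382770 / 978040 = 2.4362705

2.4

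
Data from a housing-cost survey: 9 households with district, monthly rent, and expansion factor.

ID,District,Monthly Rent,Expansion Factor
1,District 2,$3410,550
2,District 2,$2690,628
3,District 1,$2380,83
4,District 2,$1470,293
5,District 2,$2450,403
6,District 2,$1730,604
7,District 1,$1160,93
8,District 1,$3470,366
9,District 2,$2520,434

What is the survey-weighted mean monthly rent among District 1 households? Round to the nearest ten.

2910

District 1 rows: 3, 7, 8
Weighted sum = 1575440
Sum of weights = 83 + 93 + 366 = 542
Weighted mean = 1575440 / 542 = 2906.7159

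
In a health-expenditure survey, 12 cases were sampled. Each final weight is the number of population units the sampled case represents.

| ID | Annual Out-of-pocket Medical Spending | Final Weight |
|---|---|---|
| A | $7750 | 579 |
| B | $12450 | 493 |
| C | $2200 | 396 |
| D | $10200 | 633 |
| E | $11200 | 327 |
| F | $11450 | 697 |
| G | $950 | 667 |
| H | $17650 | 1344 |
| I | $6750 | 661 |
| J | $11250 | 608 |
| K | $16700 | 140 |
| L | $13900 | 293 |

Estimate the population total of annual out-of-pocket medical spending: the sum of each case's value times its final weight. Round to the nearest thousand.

71664000

Weighted total = 71663650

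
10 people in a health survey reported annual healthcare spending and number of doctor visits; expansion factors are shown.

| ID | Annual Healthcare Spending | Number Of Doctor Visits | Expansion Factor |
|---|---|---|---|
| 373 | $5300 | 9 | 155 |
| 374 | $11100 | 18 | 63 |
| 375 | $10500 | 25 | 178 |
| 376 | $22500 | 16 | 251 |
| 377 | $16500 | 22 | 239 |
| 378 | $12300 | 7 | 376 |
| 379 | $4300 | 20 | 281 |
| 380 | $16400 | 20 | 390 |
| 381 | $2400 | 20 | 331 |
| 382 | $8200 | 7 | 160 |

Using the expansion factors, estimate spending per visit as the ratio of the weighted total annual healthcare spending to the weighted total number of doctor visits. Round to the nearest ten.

680

Σ wᵢ·y = 5300×155 + 11100×63 + 10500×178 + 22500×251 + 16500×239 + 12300×376 + 4300×281 + 16400×390 + 2400×331 + 8200×160
  = 27316300
Σ wᵢ·x = 40045
Ratio = 27316300 / 40045 = 682.14009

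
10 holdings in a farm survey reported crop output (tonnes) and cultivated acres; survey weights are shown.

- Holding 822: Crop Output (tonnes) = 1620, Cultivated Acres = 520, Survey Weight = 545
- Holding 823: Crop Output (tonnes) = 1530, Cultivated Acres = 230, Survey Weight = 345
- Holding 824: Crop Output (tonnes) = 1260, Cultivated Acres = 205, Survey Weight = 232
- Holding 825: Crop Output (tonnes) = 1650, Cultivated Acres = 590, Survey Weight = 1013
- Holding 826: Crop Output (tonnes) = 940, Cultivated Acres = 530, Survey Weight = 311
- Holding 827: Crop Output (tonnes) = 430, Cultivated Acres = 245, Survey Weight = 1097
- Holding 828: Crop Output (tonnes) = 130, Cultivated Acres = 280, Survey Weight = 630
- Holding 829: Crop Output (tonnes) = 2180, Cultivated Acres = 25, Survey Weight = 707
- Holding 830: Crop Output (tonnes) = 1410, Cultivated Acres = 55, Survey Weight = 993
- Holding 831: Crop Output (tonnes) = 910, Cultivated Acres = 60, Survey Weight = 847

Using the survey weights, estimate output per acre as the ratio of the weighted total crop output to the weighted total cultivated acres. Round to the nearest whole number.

Σ wᵢ·y = 1620×545 + 1530×345 + 1260×232 + 1650×1013 + 940×311 + 430×1097 + 130×630 + 2180×707 + 1410×993 + 910×847
  = 7932630
Σ wᵢ·x = 1741085
Ratio = 7932630 / 1741085 = 4.5561417

5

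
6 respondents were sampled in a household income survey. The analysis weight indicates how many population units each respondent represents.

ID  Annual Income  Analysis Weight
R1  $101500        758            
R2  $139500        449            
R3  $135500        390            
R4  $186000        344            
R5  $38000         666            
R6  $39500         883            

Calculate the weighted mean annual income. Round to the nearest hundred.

Weighted sum = 101500×758 + 139500×449 + 135500×390 + 186000×344 + 38000×666 + 39500×883
  = 316588000
Sum of weights = 758 + 449 + 390 + 344 + 666 + 883 = 3490
Weighted mean = 316588000 / 3490 = 90712.894

90700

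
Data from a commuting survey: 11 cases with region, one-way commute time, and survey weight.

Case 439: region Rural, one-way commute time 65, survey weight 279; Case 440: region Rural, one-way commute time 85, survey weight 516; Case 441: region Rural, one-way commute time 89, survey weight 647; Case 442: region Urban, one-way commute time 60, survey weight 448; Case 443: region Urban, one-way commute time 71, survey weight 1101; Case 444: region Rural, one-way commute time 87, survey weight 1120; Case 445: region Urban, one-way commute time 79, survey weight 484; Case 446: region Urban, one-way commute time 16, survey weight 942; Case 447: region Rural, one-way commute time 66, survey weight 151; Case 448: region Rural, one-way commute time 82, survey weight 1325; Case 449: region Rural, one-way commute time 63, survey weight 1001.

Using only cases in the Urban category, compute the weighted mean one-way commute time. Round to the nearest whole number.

Urban rows: 442, 443, 445, 446
Weighted sum = 60×448 + 71×1101 + 79×484 + 16×942
  = 26880 + 78171 + 38236 + 15072 = 158359
Sum of weights = 2975
Weighted mean = 158359 / 2975 = 53.229916

53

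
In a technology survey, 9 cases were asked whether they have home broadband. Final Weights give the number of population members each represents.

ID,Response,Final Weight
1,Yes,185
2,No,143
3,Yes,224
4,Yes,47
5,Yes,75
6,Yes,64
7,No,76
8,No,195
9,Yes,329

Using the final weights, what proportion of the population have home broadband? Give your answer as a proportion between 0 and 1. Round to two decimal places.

Sum of weights for 'Yes' = 185 + 224 + 47 + 75 + 64 + 329 = 924
Total weight = 185 + 143 + 224 + 47 + 75 + 64 + 76 + 195 + 329 = 1338
Weighted proportion = 924 / 1338 = 0.69058296

0.69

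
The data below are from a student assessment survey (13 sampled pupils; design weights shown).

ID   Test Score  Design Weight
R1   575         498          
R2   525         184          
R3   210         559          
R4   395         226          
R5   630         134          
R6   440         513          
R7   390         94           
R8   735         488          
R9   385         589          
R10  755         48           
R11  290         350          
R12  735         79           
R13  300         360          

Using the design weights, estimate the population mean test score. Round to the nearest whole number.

443

Weighted sum = 1825660
Sum of weights = 4122
Weighted mean = 1825660 / 4122 = 442.90636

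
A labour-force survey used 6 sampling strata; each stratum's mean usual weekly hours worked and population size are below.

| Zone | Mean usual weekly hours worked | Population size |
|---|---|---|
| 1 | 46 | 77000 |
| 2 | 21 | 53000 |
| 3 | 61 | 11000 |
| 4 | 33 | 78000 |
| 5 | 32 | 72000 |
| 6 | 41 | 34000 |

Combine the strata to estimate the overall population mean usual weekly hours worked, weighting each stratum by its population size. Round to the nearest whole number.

Σ Nₕ·x̄ₕ = 46×77000 + 21×53000 + 61×11000 + 33×78000 + 32×72000 + 41×34000
  = 3542000 + 1113000 + 671000 + 2574000 + 2304000 + 1394000 = 11598000
Σ Nₕ = 77000 + 53000 + 11000 + 78000 + 72000 + 34000 = 325000
Overall mean = 11598000 / 325000 = 35.686154

36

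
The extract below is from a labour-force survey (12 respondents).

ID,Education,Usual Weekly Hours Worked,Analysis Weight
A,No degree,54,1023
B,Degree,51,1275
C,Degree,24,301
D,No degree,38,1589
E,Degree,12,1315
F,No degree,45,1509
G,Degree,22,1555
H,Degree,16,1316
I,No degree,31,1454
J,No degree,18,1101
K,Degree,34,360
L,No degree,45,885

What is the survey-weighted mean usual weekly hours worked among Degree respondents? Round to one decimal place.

25.4

Degree rows: B, C, E, G, H, K
Weighted sum = 155535
Sum of weights = 1275 + 301 + 1315 + 1555 + 1316 + 360 = 6122
Weighted mean = 155535 / 6122 = 25.405913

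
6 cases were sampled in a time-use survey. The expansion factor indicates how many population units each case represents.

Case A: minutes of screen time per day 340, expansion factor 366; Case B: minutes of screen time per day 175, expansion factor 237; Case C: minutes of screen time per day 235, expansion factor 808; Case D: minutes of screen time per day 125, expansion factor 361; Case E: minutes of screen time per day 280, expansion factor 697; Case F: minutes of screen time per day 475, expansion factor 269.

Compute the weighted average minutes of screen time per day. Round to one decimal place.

264.4

Weighted sum = 340×366 + 175×237 + 235×808 + 125×361 + 280×697 + 475×269
  = 124440 + 41475 + 189880 + 45125 + 195160 + 127775 = 723855
Sum of weights = 366 + 237 + 808 + 361 + 697 + 269 = 2738
Weighted mean = 723855 / 2738 = 264.37363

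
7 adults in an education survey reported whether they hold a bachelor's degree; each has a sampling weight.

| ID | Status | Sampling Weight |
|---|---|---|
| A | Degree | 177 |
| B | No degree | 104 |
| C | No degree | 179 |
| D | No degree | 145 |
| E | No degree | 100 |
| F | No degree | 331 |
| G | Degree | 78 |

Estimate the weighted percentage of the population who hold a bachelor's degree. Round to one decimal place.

Sum of weights for 'Degree' = 177 + 78 = 255
Total weight = 1114
Weighted proportion = 255 / 1114 = 0.22890485 → 22.890485%

22.9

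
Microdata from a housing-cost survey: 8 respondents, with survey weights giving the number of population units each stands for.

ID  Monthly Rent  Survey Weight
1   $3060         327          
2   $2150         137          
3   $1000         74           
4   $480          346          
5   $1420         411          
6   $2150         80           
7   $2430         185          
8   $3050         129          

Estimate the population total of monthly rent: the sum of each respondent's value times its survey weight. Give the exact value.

3133870

Weighted total = 3060×327 + 2150×137 + 1000×74 + 480×346 + 1420×411 + 2150×80 + 2430×185 + 3050×129
  = 3133870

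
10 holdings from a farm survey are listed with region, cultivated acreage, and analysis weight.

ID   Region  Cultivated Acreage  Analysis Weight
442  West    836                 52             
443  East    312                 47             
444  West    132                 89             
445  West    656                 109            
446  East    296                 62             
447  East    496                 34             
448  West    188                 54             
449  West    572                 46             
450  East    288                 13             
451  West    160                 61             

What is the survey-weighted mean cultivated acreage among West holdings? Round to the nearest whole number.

421

West rows: 442, 444, 445, 448, 449, 451
Weighted sum = 836×52 + 132×89 + 656×109 + 188×54 + 572×46 + 160×61
  = 172948
Sum of weights = 411
Weighted mean = 172948 / 411 = 420.79805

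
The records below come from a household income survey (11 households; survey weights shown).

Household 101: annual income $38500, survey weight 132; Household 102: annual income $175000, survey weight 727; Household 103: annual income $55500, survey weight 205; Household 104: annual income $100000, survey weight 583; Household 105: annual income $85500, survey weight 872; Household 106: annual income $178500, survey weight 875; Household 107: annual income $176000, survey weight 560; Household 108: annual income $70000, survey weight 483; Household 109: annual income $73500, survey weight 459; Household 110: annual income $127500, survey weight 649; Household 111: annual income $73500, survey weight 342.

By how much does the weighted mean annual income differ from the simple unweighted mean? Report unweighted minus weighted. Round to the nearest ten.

Unweighted sum = 38500 + 175000 + 55500 + 100000 + 85500 + 178500 + 176000 + 70000 + 73500 + 127500 + 73500 = 1153500
Unweighted mean = 1153500 / 11 = 104863.64
Weighted sum = 38500×132 + 175000×727 + 55500×205 + 100000×583 + 85500×872 + 178500×875 + 176000×560 + 70000×483 + 73500×459 + 127500×649 + 73500×342
  = 706719000
Sum of weights = 132 + 727 + 205 + 583 + 872 + 875 + 560 + 483 + 459 + 649 + 342 = 5887
Weighted mean = 706719000 / 5887 = 120047.39
Difference (unweighted minus weighted) = -15183.756

-15180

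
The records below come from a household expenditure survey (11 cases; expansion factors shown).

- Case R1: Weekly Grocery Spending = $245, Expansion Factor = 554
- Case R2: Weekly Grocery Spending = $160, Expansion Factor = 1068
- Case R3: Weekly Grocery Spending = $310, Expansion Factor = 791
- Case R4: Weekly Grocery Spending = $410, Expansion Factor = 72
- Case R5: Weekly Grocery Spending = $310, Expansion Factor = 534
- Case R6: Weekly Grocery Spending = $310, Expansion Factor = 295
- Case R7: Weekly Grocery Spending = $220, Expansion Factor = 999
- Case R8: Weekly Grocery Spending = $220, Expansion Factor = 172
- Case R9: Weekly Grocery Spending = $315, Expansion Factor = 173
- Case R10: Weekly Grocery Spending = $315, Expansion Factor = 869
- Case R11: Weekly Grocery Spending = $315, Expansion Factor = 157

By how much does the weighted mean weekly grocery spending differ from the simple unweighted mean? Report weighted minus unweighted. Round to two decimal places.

Unweighted sum = 245 + 160 + 310 + 410 + 310 + 310 + 220 + 220 + 315 + 315 + 315 = 3130
Unweighted mean = 3130 / 11 = 284.54545
Weighted sum = 245×554 + 160×1068 + 310×791 + 410×72 + 310×534 + 310×295 + 220×999 + 220×172 + 315×173 + 315×869 + 315×157
  = 135730 + 170880 + 245210 + 29520 + 165540 + 91450 + 219780 + 37840 + 54495 + 273735 + 49455 = 1473635
Sum of weights = 5684
Weighted mean = 1473635 / 5684 = 259.2602
Difference (weighted minus unweighted) = -25.28525

-25.29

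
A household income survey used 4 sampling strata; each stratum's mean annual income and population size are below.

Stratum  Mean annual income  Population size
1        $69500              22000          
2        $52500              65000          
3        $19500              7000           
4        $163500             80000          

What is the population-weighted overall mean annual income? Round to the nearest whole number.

Σ Nₕ·x̄ₕ = 69500×22000 + 52500×65000 + 19500×7000 + 163500×80000
  = 1529000000 + 3412500000 + 136500000 + 13080000000 = 18158000000
Σ Nₕ = 22000 + 65000 + 7000 + 80000 = 174000
Overall mean = 18158000000 / 174000 = 104356.32

104356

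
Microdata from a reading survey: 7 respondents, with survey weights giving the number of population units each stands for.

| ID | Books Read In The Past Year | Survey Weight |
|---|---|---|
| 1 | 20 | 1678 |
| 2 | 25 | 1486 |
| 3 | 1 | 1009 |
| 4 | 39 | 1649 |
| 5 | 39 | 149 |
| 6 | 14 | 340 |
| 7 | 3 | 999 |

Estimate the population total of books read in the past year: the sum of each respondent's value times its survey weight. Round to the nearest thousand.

150000

Weighted total = 20×1678 + 25×1486 + 1×1009 + 39×1649 + 39×149 + 14×340 + 3×999
  = 149598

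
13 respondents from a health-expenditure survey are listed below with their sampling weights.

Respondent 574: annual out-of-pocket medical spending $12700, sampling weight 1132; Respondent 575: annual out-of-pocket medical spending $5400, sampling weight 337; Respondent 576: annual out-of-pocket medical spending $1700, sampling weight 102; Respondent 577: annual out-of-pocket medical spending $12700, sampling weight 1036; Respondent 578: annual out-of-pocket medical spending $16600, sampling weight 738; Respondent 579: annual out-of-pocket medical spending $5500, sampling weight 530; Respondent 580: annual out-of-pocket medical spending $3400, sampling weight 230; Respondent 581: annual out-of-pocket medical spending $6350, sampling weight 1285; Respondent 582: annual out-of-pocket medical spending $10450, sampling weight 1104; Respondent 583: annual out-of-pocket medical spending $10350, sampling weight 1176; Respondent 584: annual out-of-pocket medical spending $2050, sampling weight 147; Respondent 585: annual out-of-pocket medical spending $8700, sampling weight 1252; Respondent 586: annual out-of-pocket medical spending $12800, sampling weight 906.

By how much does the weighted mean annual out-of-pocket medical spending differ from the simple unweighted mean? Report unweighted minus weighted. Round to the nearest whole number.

-1677

Unweighted sum = 108700
Unweighted mean = 108700 / 13 = 8361.5385
Weighted sum = 100133300
Sum of weights = 9975
Weighted mean = 100133300 / 9975 = 10038.426
Difference (unweighted minus weighted) = -1676.8876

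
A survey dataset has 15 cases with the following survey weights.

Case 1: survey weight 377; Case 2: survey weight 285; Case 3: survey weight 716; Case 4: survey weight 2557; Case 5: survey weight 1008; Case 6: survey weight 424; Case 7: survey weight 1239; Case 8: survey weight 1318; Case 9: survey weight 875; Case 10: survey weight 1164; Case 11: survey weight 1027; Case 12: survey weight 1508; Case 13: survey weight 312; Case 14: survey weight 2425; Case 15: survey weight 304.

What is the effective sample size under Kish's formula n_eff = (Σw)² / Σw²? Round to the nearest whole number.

Σ wᵢ = 15539
Σ wᵢ² = 23262043
n_eff = 15539² / 23262043 = 241460521 / 23262043 = 10.380022

10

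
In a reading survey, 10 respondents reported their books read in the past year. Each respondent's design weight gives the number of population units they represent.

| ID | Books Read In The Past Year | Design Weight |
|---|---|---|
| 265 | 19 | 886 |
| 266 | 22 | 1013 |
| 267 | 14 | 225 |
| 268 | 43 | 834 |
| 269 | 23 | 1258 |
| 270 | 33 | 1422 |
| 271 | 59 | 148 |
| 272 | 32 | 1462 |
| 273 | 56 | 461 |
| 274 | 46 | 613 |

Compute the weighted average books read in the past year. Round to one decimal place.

31.7

Weighted sum = 19×886 + 22×1013 + 14×225 + 43×834 + 23×1258 + 33×1422 + 59×148 + 32×1462 + 56×461 + 46×613
  = 16834 + 22286 + 3150 + 35862 + 28934 + 46926 + 8732 + 46784 + 25816 + 28198 = 263522
Sum of weights = 886 + 1013 + 225 + 834 + 1258 + 1422 + 148 + 1462 + 461 + 613 = 8322
Weighted mean = 263522 / 8322 = 31.665705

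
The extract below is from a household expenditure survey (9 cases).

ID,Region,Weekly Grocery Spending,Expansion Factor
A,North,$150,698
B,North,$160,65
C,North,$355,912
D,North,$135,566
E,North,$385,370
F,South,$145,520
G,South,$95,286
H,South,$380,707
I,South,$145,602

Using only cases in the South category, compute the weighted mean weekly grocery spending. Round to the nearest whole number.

South rows: F, G, H, I
Weighted sum = 145×520 + 95×286 + 380×707 + 145×602
  = 458520
Sum of weights = 520 + 286 + 707 + 602 = 2115
Weighted mean = 458520 / 2115 = 216.79433

217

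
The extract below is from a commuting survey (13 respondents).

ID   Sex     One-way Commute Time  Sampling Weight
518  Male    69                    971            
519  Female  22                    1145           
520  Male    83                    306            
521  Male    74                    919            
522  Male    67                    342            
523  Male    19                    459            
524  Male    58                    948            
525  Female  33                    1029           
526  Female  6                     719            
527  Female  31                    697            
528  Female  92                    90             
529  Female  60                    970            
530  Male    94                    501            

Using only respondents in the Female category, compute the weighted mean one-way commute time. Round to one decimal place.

32.6

Female rows: 519, 525, 526, 527, 528, 529
Weighted sum = 22×1145 + 33×1029 + 6×719 + 31×697 + 92×90 + 60×970
  = 25190 + 33957 + 4314 + 21607 + 8280 + 58200 = 151548
Sum of weights = 1145 + 1029 + 719 + 697 + 90 + 970 = 4650
Weighted mean = 151548 / 4650 = 32.590968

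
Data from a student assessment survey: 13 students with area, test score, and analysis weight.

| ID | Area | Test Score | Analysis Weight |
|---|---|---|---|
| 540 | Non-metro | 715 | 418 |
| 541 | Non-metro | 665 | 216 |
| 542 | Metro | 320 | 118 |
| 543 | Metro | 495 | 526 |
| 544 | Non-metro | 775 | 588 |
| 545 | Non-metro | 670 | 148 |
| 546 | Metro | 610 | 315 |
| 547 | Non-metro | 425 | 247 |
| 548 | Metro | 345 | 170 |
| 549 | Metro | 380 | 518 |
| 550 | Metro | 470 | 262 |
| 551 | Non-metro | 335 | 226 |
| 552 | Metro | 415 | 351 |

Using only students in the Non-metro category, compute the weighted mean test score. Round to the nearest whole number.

Non-metro rows: 540, 541, 544, 545, 547, 551
Weighted sum = 715×418 + 665×216 + 775×588 + 670×148 + 425×247 + 335×226
  = 1178055
Sum of weights = 418 + 216 + 588 + 148 + 247 + 226 = 1843
Weighted mean = 1178055 / 1843 = 639.2051

639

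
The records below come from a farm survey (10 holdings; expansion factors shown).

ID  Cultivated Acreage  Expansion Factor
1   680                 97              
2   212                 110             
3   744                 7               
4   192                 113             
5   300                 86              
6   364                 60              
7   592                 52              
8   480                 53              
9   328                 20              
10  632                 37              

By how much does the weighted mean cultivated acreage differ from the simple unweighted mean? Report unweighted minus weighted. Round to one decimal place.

Unweighted sum = 680 + 212 + 744 + 192 + 300 + 364 + 592 + 480 + 328 + 632 = 4524
Unweighted mean = 4524 / 10 = 452.4
Weighted sum = 680×97 + 212×110 + 744×7 + 192×113 + 300×86 + 364×60 + 592×52 + 480×53 + 328×20 + 632×37
  = 65960 + 23320 + 5208 + 21696 + 25800 + 21840 + 30784 + 25440 + 6560 + 23384 = 249992
Sum of weights = 97 + 110 + 7 + 113 + 86 + 60 + 52 + 53 + 20 + 37 = 635
Weighted mean = 249992 / 635 = 393.68819
Difference (unweighted minus weighted) = 58.711811

58.7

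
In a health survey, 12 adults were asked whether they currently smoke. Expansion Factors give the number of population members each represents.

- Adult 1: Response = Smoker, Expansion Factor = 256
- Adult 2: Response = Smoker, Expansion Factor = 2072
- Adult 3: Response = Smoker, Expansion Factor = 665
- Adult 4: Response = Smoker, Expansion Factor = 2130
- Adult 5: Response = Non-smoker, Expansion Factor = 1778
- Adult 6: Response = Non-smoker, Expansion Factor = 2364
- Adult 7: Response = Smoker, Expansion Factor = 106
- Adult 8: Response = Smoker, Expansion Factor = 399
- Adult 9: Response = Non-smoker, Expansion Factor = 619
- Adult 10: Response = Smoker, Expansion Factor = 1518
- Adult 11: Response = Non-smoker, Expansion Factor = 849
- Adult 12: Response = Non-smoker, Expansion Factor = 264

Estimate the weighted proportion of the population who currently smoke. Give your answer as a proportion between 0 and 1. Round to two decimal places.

0.55

Sum of weights for 'Smoker' = 256 + 2072 + 665 + 2130 + 106 + 399 + 1518 = 7146
Total weight = 13020
Weighted proportion = 7146 / 13020 = 0.54884793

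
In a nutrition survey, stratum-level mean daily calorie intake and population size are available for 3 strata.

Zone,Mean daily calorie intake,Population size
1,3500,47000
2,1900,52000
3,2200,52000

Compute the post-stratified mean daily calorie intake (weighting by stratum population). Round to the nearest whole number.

2501

Σ Nₕ·x̄ₕ = 3500×47000 + 1900×52000 + 2200×52000
  = 377700000
Σ Nₕ = 47000 + 52000 + 52000 = 151000
Overall mean = 377700000 / 151000 = 2501.3245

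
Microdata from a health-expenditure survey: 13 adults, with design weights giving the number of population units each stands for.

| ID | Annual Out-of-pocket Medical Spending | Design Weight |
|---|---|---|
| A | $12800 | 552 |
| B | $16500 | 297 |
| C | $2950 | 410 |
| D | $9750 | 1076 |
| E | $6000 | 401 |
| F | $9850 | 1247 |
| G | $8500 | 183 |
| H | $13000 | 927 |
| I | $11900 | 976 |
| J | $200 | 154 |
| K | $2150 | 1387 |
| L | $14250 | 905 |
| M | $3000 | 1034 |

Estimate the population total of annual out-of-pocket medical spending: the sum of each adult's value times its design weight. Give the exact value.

82587550

Weighted total = 82587550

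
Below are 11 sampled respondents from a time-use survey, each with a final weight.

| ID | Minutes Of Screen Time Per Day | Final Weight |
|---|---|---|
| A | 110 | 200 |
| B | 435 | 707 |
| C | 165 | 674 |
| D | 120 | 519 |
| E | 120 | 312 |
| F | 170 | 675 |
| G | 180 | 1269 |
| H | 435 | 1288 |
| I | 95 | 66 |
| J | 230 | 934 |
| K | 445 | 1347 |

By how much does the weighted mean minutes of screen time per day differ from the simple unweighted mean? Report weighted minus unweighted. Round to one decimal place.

55.6

Unweighted sum = 2505
Unweighted mean = 2505 / 11 = 227.72727
Weighted sum = 110×200 + 435×707 + 165×674 + 120×519 + 120×312 + 170×675 + 180×1269 + 435×1288 + 95×66 + 230×934 + 445×1347
  = 2264430
Sum of weights = 200 + 707 + 674 + 519 + 312 + 675 + 1269 + 1288 + 66 + 934 + 1347 = 7991
Weighted mean = 2264430 / 7991 = 283.37254
Difference (weighted minus unweighted) = 55.645271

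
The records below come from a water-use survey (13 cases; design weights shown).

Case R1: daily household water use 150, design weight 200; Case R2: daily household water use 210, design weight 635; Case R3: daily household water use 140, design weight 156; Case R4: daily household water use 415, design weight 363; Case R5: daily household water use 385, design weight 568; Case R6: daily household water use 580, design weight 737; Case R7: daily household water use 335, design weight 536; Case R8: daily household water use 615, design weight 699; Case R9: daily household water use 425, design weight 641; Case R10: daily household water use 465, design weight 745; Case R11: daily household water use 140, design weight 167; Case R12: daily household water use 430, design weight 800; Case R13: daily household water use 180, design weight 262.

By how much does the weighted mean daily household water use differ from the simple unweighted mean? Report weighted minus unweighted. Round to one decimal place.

59.4

Unweighted sum = 4470
Unweighted mean = 4470 / 13 = 343.84615
Weighted sum = 2624810
Sum of weights = 6509
Weighted mean = 2624810 / 6509 = 403.25857
Difference (weighted minus unweighted) = 59.412411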